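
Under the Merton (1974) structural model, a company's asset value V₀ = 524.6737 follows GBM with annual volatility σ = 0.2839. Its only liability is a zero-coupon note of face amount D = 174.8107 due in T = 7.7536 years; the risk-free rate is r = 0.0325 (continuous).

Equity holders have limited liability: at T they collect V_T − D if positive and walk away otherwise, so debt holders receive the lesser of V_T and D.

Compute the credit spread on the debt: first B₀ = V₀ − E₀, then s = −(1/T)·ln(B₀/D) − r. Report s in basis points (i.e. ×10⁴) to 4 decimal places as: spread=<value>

spread=34.2471

With assets at 524.6737 and a single debt payment of 174.8107 at 7.7536 years:
d₁ = [ln(V₀/D) + (r + σ²/2)T] / (σ√T)
   = [ln(524.6737/174.8107) + (0.0325 + 0.5·0.2839²)·7.7536] / (0.2839·√7.7536)
   = [1.099073 + 0.564459] / 0.790528 = 2.104331
d₂ = d₁ − σ√T = 2.104331 − 0.790528 = 1.313803
N(d₁) = 0.982325,  N(d₂) = 0.905544,  e^(−rT) = 0.777251
E₀ = V₀·N(d₁) − D·e^(−rT)·N(d₂)
   = 524.6737·0.982325 − 174.8107·0.777251·0.905544 = 392.362351
B₀ = V₀ − E₀ = 524.6737 − 392.362351 = 132.311349
spread = −(1/T)·ln(B₀/D) − r = −(1/7.7536)·ln(132.311349/174.8107) − 0.0325 = 0.00342471
in basis points: 0.00342471 × 10⁴ = 34.2471 bp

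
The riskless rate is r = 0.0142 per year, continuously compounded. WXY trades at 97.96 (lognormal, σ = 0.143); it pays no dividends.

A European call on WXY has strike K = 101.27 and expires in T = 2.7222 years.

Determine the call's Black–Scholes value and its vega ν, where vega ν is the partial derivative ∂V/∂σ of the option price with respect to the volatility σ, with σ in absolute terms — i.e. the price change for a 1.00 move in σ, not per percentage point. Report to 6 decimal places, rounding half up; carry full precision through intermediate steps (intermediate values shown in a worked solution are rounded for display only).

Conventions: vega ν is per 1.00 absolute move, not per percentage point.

price = 9.441659
ν = 63.841676

σ√T = 0.143·√2.7222 = 0.235937
d₁ = (ln(S/K) + (r+σ²/2)T) / (σ√T) = (ln(97.96/101.27) + (0.0142+0.143²/2)·2.7222) / 0.235937 = (-0.033231 + 0.066488) / 0.235937 = 0.140959
d₂ = d₁ − σ√T = 0.140959 − 0.235937 = -0.094978
e^{−rT} = 0.962082
N(d₁) = 0.556049,  N(d₂) = 0.462166
Call price V = S·N(d₁) − K·e^{−rT}·N(d₂) = 54.470535 − 45.028875 = 9.441659
φ(d₁) = (1/√(2π))·e^{−d₁²/2} = 0.394999
ν = S·φ(d₁)·√T = 63.841676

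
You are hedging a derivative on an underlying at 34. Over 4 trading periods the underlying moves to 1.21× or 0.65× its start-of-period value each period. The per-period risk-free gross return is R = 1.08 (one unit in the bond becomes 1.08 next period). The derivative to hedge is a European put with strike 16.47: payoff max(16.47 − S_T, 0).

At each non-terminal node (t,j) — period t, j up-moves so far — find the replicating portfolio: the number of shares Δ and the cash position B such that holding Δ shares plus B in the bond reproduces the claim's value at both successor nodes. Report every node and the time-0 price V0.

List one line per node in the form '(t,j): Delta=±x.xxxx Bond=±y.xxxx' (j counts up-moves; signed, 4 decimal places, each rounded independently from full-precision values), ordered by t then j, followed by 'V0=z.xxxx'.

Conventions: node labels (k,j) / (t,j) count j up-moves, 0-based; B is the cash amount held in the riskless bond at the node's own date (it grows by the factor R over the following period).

(0,0): Delta=-0.0295 Bond=1.1711
(1,0): Delta=-0.1472 Bond=3.8672
(1,1): Delta=-0.0104 Bond=0.4781
(2,0): Delta=-0.5968 Bond=10.6346
(2,1): Delta=-0.0742 Bond=2.2241
(2,2): Delta=0.0000 Bond=0.0000
(3,0): Delta=-1.0000 Bond=15.2500
(3,1): Delta=-0.5313 Bond=10.3473
(3,2): Delta=0.0000 Bond=0.0000
(3,3): Delta=0.0000 Bond=0.0000
V0=0.1683

No-arbitrage ⇒ martingale measure with p* = (R−d)/(u−d) = 0.7679.
Terminal payoffs: V(4,0)=10.4008, V(4,1)=5.1719, V(4,2)=0.0000, V(4,3)=0.0000, V(4,4)=0.0000
Node (3,0) S=9.3373: V=(p*·5.1719+(1−p*)·10.4008)/1.08=5.9127; Δ=(5.1719−10.4008)/(11.2981−6.0692)=-1.0000; B=V−Δ·S=15.2500
Node (3,1) S=17.3817: V=(p*·0.0000+(1−p*)·5.1719)/1.08=1.1117; Δ=(0.0000−5.1719)/(21.0318−11.2981)=-0.5313; B=V−Δ·S=10.3473
Node (3,2) S=32.3566: V=(p*·0.0000+(1−p*)·0.0000)/1.08=0.0000; Δ=(0.0000−0.0000)/(39.1515−21.0318)=0.0000; B=V−Δ·S=0.0000
Node (3,3) S=60.2331: V=(p*·0.0000+(1−p*)·0.0000)/1.08=0.0000; Δ=(0.0000−0.0000)/(72.8820−39.1515)=0.0000; B=V−Δ·S=0.0000
Node (2,0) S=14.3650: V=(p*·1.1117+(1−p*)·5.9127)/1.08=2.0613; Δ=(1.1117−5.9127)/(17.3817−9.3373)=-0.5968; B=V−Δ·S=10.6346
Node (2,1) S=26.7410: V=(p*·0.0000+(1−p*)·1.1117)/1.08=0.2390; Δ=(0.0000−1.1117)/(32.3566−17.3817)=-0.0742; B=V−Δ·S=2.2241
Node (2,2) S=49.7794: V=(p*·0.0000+(1−p*)·0.0000)/1.08=0.0000; Δ=(0.0000−0.0000)/(60.2331−32.3566)=0.0000; B=V−Δ·S=0.0000
Node (1,0) S=22.1000: V=(p*·0.2390+(1−p*)·2.0613)/1.08=0.6130; Δ=(0.2390−2.0613)/(26.7410−14.3650)=-0.1472; B=V−Δ·S=3.8672
Node (1,1) S=41.1400: V=(p*·0.0000+(1−p*)·0.2390)/1.08=0.0514; Δ=(0.0000−0.2390)/(49.7794−26.7410)=-0.0104; B=V−Δ·S=0.4781
Node (0,0) S=34.0000: V=(p*·0.0514+(1−p*)·0.6130)/1.08=0.1683; Δ=(0.0514−0.6130)/(41.1400−22.1000)=-0.0295; B=V−Δ·S=1.1711
Sanity check at the root: Δ(0,0)·S0 + B(0,0) reproduces V0 = 0.1683.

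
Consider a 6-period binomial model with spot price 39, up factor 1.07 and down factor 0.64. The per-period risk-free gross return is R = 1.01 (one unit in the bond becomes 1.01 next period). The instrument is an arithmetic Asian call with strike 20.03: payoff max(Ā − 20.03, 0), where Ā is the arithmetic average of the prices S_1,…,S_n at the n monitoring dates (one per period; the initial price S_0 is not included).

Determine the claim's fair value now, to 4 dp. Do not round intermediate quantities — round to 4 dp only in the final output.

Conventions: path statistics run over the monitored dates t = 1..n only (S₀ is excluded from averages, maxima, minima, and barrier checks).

With p* = (R−d)/(u−d) = 0.8605, sum probability × payoff across the paths and divide by R^6.
Enumerate all 2^6 = 64 price paths (U = up ×1.07, D = down ×0.64); each path with k up-moves has probability p*^k·(1−p*)^(6−k).
DDDDDD: Ā=10.7615, payoff=0.0000, prob=0.000007
UDDDDD: Ā=17.9918, payoff=0.0000, prob=0.000046
DUDDDD: Ā=15.1968, payoff=0.0000, prob=0.000046
UUDDDD: Ā=25.4072, payoff=5.3772, prob=0.000281
DDUDDD: Ā=13.4080, payoff=0.0000, prob=0.000046
UDUDDD: Ā=22.4165, payoff=2.3865, prob=0.000281
DUUDDD: Ā=19.6215, payoff=0.0000, prob=0.000281
UUUDDD: Ā=32.8048, payoff=12.7748, prob=0.001731
DDDUDD: Ā=12.2632, payoff=0.0000, prob=0.000046
UDDUDD: Ā=20.5025, payoff=0.4725, prob=0.000281
DUDUDD: Ā=17.7075, payoff=0.0000, prob=0.000281
UUDUDD: Ā=29.6048, payoff=9.5748, prob=0.001731
DDUUDD: Ā=15.9187, payoff=0.0000, prob=0.000281
UDUUDD: Ā=26.6141, payoff=6.5841, prob=0.001731
DUUUDD: Ā=23.8191, payoff=3.7891, prob=0.001731
UUUUDD: Ā=39.8226, payoff=19.7926, prob=0.010673
DDDDUD: Ā=11.5305, payoff=0.0000, prob=0.000046
UDDDUD: Ā=19.2776, payoff=0.0000, prob=0.000281
DUDDUD: Ā=16.4826, payoff=0.0000, prob=0.000281
UUDDUD: Ā=27.5568, payoff=7.5268, prob=0.001731
DDUDUD: Ā=14.6938, payoff=0.0000, prob=0.000281
UDUDUD: Ā=24.5661, payoff=4.5361, prob=0.001731
DUUDUD: Ā=21.7711, payoff=1.7411, prob=0.001731
UUUDUD: Ā=36.3986, payoff=16.3686, prob=0.010673
DDDUUD: Ā=13.5489, payoff=0.0000, prob=0.000281
UDDUUD: Ā=22.6521, payoff=2.6221, prob=0.001731
DUDUUD: Ā=19.8571, payoff=0.0000, prob=0.001731
UUDUUD: Ā=33.1986, payoff=13.1686, prob=0.010673
DDUUUD: Ā=18.0683, payoff=0.0000, prob=0.001731
UDUUUD: Ā=30.2079, payoff=10.1779, prob=0.010673
DUUUUD: Ā=27.4129, payoff=7.3829, prob=0.010673
UUUUUD: Ā=45.8310, payoff=25.8010, prob=0.065819
DDDDDU: Ā=11.0616, payoff=0.0000, prob=0.000046
UDDDDU: Ā=18.4936, payoff=0.0000, prob=0.000281
DUDDDU: Ā=15.6986, payoff=0.0000, prob=0.000281
UUDDDU: Ā=26.2460, payoff=6.2160, prob=0.001731
DDUDDU: Ā=13.9098, payoff=0.0000, prob=0.000281
UDUDDU: Ā=23.2554, payoff=3.2254, prob=0.001731
DUUDDU: Ā=20.4604, payoff=0.4304, prob=0.001731
UUUDDU: Ā=34.2072, payoff=14.1772, prob=0.010673
DDDUDU: Ā=12.7649, payoff=0.0000, prob=0.000281
UDDUDU: Ā=21.3414, payoff=1.3114, prob=0.001731
DUDUDU: Ā=18.5464, payoff=0.0000, prob=0.001731
UUDUDU: Ā=31.0072, payoff=10.9772, prob=0.010673
DDUUDU: Ā=16.7576, payoff=0.0000, prob=0.001731
UDUUDU: Ā=28.0166, payoff=7.9866, prob=0.010673
DUUUDU: Ā=25.2216, payoff=5.1916, prob=0.010673
UUUUDU: Ā=42.1673, payoff=22.1373, prob=0.065819
DDDDUU: Ā=12.0322, payoff=0.0000, prob=0.000281
UDDDUU: Ā=20.1164, payoff=0.0864, prob=0.001731
DUDDUU: Ā=17.3214, payoff=0.0000, prob=0.001731
UUDDUU: Ā=28.9592, payoff=8.9292, prob=0.010673
DDUDUU: Ā=15.5326, payoff=0.0000, prob=0.001731
UDUDUU: Ā=25.9686, payoff=5.9386, prob=0.010673
DUUDUU: Ā=23.1736, payoff=3.1436, prob=0.010673
UUUDUU: Ā=38.7433, payoff=18.7133, prob=0.065819
DDDUUU: Ā=14.3878, payoff=0.0000, prob=0.001731
UDDUUU: Ā=24.0546, payoff=4.0246, prob=0.010673
DUDUUU: Ā=21.2596, payoff=1.2296, prob=0.010673
UUDUUU: Ā=35.5433, payoff=15.5133, prob=0.065819
DDUUUU: Ā=19.4708, payoff=0.0000, prob=0.010673
UDUUUU: Ā=32.5527, payoff=12.5227, prob=0.065819
DUUUUU: Ā=29.7577, payoff=9.7277, prob=0.065819
UUUUUU: Ā=49.7511, payoff=29.7211, prob=0.405882
Price = Σ prob·payoff / R^6 = 20.414035 / 1.061520 = 19.2309

price = 19.2309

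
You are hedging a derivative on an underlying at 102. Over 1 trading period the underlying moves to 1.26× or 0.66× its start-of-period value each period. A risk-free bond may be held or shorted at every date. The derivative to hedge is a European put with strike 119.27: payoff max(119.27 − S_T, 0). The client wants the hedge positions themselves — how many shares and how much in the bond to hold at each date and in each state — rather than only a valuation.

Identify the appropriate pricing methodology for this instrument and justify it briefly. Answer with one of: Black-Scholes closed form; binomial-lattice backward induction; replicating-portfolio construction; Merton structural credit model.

Key observation: the task asks for the hedge itself — share and bond holdings at every node of the 1-period tree on spot 102 with factors 1.26/0.66 — which is exactly what the replicating-portfolio construction produces.

framework: replicating-portfolio construction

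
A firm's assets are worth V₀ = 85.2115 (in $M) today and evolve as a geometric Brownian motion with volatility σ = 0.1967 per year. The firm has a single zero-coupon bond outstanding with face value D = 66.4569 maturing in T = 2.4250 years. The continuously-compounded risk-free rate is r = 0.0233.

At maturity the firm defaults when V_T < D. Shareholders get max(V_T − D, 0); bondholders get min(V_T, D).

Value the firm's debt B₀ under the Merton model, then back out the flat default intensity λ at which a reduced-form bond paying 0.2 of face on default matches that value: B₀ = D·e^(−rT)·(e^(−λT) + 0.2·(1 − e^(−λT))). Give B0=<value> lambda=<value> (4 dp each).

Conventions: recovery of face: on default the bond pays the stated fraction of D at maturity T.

B0=60.9387 lambda=0.0156

Equity is a call on the firm's assets struck at D = 66.4569:
d₁ = [ln(V₀/D) + (r + σ²/2)T] / (σ√T)
   = [ln(85.2115/66.4569) + (0.0233 + 0.5·0.1967²)·2.4250] / (0.1967·√2.4250)
   = [0.248583 + 0.103415] / 0.306309 = 1.149159
d₂ = d₁ − σ√T = 1.149159 − 0.306309 = 0.842849
N(d₁) = 0.874755,  N(d₂) = 0.800344,  e^(−rT) = 0.945064
E₀ = V₀·N(d₁) − D·e^(−rT)·N(d₂)
   = 85.2115·0.874755 − 66.4569·0.945064·0.800344 = 24.272753
B₀ = V₀ − E₀ = 85.2115 − 24.272753 = 60.938747
e^(−λT) = (B₀·e^(rT)/D − 0.2)/(1 − 0.2) = (60.9387·1.058129/66.4569 − 0.2)/0.8 = 0.96283534
λ = −ln(0.96283534)/2.4250 = 0.015618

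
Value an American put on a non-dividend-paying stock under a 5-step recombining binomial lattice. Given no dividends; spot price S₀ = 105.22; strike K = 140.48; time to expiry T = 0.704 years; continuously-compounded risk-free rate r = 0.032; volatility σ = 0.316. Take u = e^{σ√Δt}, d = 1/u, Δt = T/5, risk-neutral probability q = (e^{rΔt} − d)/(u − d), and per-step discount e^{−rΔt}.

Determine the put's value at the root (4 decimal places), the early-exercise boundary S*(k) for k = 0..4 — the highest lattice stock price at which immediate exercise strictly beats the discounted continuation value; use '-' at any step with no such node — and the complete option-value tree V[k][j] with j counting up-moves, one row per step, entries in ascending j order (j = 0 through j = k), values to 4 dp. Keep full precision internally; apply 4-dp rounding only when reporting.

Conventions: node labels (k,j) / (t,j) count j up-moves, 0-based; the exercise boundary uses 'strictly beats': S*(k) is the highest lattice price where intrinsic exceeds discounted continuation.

Δt=0.14080  u=1.12589  d=0.88819  q=0.48939  discount=0.99550
step 5 (expiry): payoffs max(K−S,0) = 82.3208 66.7557 47.0250 22.0139 0.0000 0.0000
step 4: (k=4,j=0): S=65.4809, K−S=74.9991, hold=74.3676 ⇒ V=74.9991 exercise | (k=4,j=1): S=83.0054, K−S=57.4746, hold=56.8431 ⇒ V=57.4746 exercise | (k=4,j=2): S=105.2200, K−S=35.2600, hold=34.6285 ⇒ V=35.2600 exercise | (k=4,j=3): S=133.3798, K−S=7.1002, hold=11.1900 ⇒ V=11.1900 continue | (k=4,j=4): S=169.0760, K−S=0.0000, hold=0.0000 ⇒ V=0.0000 continue  boundary S*=105.2200
step 3: (k=3,j=0): S=73.7243, K−S=66.7557, hold=66.1242 ⇒ V=66.7557 exercise | (k=3,j=1): S=93.4550, K−S=47.0250, hold=46.3935 ⇒ V=47.0250 exercise | (k=3,j=2): S=118.4661, K−S=22.0139, hold=23.3749 ⇒ V=23.3749 continue | (k=3,j=3): S=150.1710, K−S=0.0000, hold=5.6881 ⇒ V=5.6881 continue  boundary S*=93.4550
step 2: (k=2,j=0): S=83.0054, K−S=57.4746, hold=56.8431 ⇒ V=57.4746 exercise | (k=2,j=1): S=105.2200, K−S=35.2600, hold=35.2915 ⇒ V=35.2915 continue | (k=2,j=2): S=133.3798, K−S=7.1002, hold=14.6530 ⇒ V=14.6530 continue  boundary S*=83.0054
step 1: (k=1,j=0): S=93.4550, K−S=47.0250, hold=46.4089 ⇒ V=47.0250 exercise | (k=1,j=1): S=118.4661, K−S=22.0139, hold=25.0780 ⇒ V=25.0780 continue  boundary S*=93.4550
step 0: (k=0,j=0): S=105.2200, K−S=35.2600, hold=36.1213 ⇒ V=36.1213 continue  boundary S*=-

price = 36.1213
boundary = - 93.4550 83.0054 93.4550 105.2200
tree:
36.1213
47.0250 25.0780
57.4746 35.2915 14.6530
66.7557 47.0250 23.3749 5.6881
74.9991 57.4746 35.2600 11.1900 0.0000
82.3208 66.7557 47.0250 22.0139 0.0000 0.0000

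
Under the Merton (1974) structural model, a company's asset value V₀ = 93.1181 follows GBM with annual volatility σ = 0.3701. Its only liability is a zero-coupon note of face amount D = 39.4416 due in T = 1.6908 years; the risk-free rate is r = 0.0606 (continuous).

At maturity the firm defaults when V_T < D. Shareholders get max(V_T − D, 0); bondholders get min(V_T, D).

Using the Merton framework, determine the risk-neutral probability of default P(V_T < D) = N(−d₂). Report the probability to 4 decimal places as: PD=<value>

PD=0.0394

With assets at 93.1181 and a single debt payment of 39.4416 at 1.6908 years:
d₁ = [ln(V₀/D) + (r + σ²/2)T] / (σ√T)
   = [ln(93.1181/39.4416) + (0.0606 + 0.5·0.3701²)·1.6908] / (0.3701·√1.6908)
   = [0.859047 + 0.218260] / 0.481244 = 2.238590
d₂ = d₁ − σ√T = 2.238590 − 0.481244 = 1.757346
risk-neutral PD = N(−d₂) = N(-1.757346) = 0.039429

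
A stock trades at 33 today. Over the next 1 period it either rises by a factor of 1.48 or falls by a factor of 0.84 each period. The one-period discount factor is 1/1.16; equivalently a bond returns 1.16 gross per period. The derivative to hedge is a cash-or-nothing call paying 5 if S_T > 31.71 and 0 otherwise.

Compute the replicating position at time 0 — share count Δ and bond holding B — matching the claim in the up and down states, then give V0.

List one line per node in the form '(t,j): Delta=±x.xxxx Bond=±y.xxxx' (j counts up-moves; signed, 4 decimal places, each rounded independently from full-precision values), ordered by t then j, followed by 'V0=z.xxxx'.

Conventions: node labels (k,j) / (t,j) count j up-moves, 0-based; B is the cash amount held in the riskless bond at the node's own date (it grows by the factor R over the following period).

(0,0): Delta=0.2367 Bond=-5.6573
V0=2.1552

Risk-neutral probability p* = (R−d)/(u−d) = (1.16−0.84)/(1.48−0.84) = 0.5000.
At maturity the claim pays: V(1,0)=0.0000, V(1,1)=5.0000
Node (0,0) S=33.0000: V=(p*·5.0000+(1−p*)·0.0000)/1.16=2.1552; Δ=(5.0000−0.0000)/(48.8400−27.7200)=0.2367; B=V−Δ·S=-5.6573
As a check, the time-0 holding Δ(0,0)·S0 + B(0,0) comes to 2.1552 — exactly V0.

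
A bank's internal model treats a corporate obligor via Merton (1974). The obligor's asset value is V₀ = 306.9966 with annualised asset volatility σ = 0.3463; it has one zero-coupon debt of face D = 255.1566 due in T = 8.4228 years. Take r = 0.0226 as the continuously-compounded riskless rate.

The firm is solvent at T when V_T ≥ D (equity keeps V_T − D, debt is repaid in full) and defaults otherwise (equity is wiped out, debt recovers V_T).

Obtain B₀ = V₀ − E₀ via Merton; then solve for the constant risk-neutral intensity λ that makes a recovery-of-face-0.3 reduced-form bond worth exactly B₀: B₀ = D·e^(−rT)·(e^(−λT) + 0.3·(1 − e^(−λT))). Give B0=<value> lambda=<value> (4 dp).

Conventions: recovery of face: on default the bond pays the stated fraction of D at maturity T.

B0=153.1241 lambda=0.0590

Work the structural quantities from V₀ = 306.9966 against face 255.1566:
d₁ = [ln(V₀/D) + (r + σ²/2)T] / (σ√T)
   = [ln(306.9966/255.1566) + (0.0226 + 0.5·0.3463²)·8.4228] / (0.3463·√8.4228)
   = [0.184959 + 0.695402] / 1.005034 = 0.875952
d₂ = d₁ − σ√T = 0.875952 − 1.005034 = -0.129082
N(d₁) = 0.809472,  N(d₂) = 0.448646,  e^(−rT) = 0.826665
E₀ = V₀·N(d₁) − D·e^(−rT)·N(d₂)
   = 306.9966·0.809472 − 255.1566·0.826665·0.448646 = 153.872538
B₀ = V₀ − E₀ = 306.9966 − 153.872538 = 153.124062
e^(−λT) = (B₀·e^(rT)/D − 0.3)/(1 − 0.3) = (153.1241·1.209679/255.1566 − 0.3)/0.7 = 0.60850067
λ = −ln(0.60850067)/8.4228 = 0.058978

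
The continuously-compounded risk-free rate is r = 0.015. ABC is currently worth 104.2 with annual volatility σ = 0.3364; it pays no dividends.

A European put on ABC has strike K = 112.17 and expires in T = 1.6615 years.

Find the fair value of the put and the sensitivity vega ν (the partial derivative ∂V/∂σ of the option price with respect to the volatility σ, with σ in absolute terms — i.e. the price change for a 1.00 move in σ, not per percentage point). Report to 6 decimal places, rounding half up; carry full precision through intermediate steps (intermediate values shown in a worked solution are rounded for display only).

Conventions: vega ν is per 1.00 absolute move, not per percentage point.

σ√T = 0.3364·√1.6615 = 0.433617
d₁ = (ln(S/K) + (r+σ²/2)T) / (σ√T) = (ln(104.2/112.17) + (0.015+0.3364²/2)·1.6615) / 0.433617 = (-0.073703 + 0.118934) / 0.433617 = 0.104311
d₂ = d₁ − σ√T = 0.104311 − 0.433617 = -0.329306
e^{−rT} = 0.975386
N(−d₁) = 0.458461,  N(−d₂) = 0.629038
Put price V = K·e^{−rT}·N(−d₂) − S·N(−d₁) = 68.822401 − 47.771681 = 21.050720
φ(d₁) = (1/√(2π))·e^{−d₁²/2} = 0.396778
ν = S·φ(d₁)·√T = 53.292396

price = 21.050720
ν = 53.292396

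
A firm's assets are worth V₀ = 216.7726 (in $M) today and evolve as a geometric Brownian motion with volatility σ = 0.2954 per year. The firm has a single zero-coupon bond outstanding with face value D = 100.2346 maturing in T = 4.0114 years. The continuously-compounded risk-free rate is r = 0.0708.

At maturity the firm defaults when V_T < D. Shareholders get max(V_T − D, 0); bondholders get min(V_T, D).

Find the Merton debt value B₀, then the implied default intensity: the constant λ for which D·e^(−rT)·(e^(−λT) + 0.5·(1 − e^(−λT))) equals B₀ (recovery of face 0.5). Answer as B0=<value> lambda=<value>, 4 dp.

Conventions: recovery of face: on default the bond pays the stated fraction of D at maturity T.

With assets at 216.7726 and a single debt payment of 100.2346 at 4.0114 years:
d₁ = [ln(V₀/D) + (r + σ²/2)T] / (σ√T)
   = [ln(216.7726/100.2346) + (0.0708 + 0.5·0.2954²)·4.0114] / (0.2954·√4.0114)
   = [0.771335 + 0.459027] / 0.591641 = 2.079575
d₂ = d₁ − σ√T = 2.079575 − 0.591641 = 1.487933
N(d₁) = 0.981218,  N(d₂) = 0.931616,  e^(−rT) = 0.752761
E₀ = V₀·N(d₁) − D·e^(−rT)·N(d₂)
   = 216.7726·0.981218 − 100.2346·0.752761·0.931616 = 142.408167
B₀ = V₀ − E₀ = 216.7726 − 142.408167 = 74.364433
e^(−λT) = (B₀·e^(rT)/D − 0.5)/(1 − 0.5) = (74.3644·1.328442/100.2346 − 0.5)/0.5 = 0.97115210
λ = −ln(0.97115210)/4.0114 = 0.007297

B0=74.3644 lambda=0.0073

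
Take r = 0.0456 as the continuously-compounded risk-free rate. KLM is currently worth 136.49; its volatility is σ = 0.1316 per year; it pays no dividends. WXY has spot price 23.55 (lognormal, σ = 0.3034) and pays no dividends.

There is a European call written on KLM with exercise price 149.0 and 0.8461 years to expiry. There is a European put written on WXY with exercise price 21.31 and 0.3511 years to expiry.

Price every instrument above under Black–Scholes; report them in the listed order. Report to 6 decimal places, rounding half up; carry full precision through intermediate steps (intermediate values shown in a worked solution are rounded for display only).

[KLM call K=149.0]
σ√T = 0.1316·√0.8461 = 0.121051
d₁ = (ln(S/K) + (r+σ²/2)T) / (σ√T) = (ln(136.49/149.0) + (0.0456+0.1316²/2)·0.8461) / 0.121051 = (-0.087695 + 0.045909) / 0.121051 = -0.345196
d₂ = d₁ − σ√T = -0.345196 − 0.121051 = -0.466247
e^{−rT} = 0.962153
N(d₁) = 0.364973,  N(d₂) = 0.320519
price = S·N(d₁) − K·e^{−rT}·N(d₂) = 49.815229 − 45.949911 = 3.865318
[WXY put K=21.31]
σ√T = 0.3034·√0.3511 = 0.179776
d₁ = (ln(S/K) + (r+σ²/2)T) / (σ√T) = (ln(23.55/21.31) + (0.0456+0.3034²/2)·0.3511) / 0.179776 = (0.099949 + 0.032170) / 0.179776 = 0.734911
d₂ = d₁ − σ√T = 0.734911 − 0.179776 = 0.555136
e^{−rT} = 0.984117
N(−d₁) = 0.231197,  N(−d₂) = 0.289401
price = K·e^{−rT}·N(−d₂) − S·N(−d₁) = 6.069184 − 5.444684 = 0.624500

price(KLM call K=149.0) = 3.865318
price(WXY put K=21.31) = 0.624500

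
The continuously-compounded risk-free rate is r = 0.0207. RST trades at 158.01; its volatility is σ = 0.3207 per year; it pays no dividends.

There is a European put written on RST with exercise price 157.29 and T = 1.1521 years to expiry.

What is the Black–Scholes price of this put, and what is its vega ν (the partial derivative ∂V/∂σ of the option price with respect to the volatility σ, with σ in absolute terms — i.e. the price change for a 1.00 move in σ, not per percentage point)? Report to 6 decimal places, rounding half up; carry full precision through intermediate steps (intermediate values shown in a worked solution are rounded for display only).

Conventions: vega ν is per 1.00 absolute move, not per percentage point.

σ√T = 0.3207·√1.1521 = 0.344226
d₁ = (ln(S/K) + (r+σ²/2)T) / (σ√T) = (ln(158.01/157.29) + (0.0207+0.3207²/2)·1.1521) / 0.344226 = (0.004567 + 0.083094) / 0.344226 = 0.254662
d₂ = d₁ − σ√T = 0.254662 − 0.344226 = -0.089564
e^{−rT} = 0.976434
N(−d₁) = 0.399492,  N(−d₂) = 0.535683
Put price V = K·e^{−rT}·N(−d₂) − S·N(−d₁) = 82.271965 − 63.123732 = 19.148234
φ(d₁) = (1/√(2π))·e^{−d₁²/2} = 0.386214
ν = S·φ(d₁)·√T = 65.502385

price = 19.148234
ν = 65.502385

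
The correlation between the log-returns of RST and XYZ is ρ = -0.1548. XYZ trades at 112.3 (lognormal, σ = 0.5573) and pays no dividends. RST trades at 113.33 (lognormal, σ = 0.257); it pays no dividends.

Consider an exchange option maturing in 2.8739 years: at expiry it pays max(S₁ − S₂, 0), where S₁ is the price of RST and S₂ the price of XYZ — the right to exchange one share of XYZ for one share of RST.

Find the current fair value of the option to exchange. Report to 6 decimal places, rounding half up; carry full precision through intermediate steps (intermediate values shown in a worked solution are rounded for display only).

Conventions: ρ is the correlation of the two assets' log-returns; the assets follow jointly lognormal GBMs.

σ_eff = √(σ₁² + σ₂² − 2ρσ₁σ₂) = √(0.257² + 0.5573² − 2·-0.1548·0.257·0.5573) = 0.648826
d₁ = (ln(S₁/S₂) + (q₂ − q₁ + σ_eff²/2)T) / (σ_eff√T) = (ln(113.33/112.3) + (0.0 − 0.0 + 0.210488)·2.8739) / 1.099927 = 0.558264
d₂ = d₁ − σ_eff√T = 0.558264 − 1.099927 = -0.541663
N(d₁) = 0.711668,  N(d₂) = 0.294025
V = S₁·e^{−q₁T}·N(d₁) − S₂·e^{−q₂T}·N(d₂) = 80.653339 − 33.019042 = 47.634298
Key observation: pricing in XYZ-units makes this a unit-strike call on the ratio S₁/S₂ — the risk-free rate cancels and cannot affect the value.

exchange price = 47.634298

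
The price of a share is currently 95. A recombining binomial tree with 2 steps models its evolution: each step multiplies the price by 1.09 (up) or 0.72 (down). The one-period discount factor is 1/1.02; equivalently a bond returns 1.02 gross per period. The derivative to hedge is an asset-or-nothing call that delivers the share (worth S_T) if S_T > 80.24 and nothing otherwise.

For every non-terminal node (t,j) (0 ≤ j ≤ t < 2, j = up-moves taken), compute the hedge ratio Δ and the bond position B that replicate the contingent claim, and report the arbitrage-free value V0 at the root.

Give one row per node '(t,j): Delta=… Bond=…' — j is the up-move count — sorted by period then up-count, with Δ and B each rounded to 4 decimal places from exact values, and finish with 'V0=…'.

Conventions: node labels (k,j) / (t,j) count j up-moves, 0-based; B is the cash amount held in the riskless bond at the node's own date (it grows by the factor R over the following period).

(0,0): Delta=2.5525 Bond=-171.1696
(1,0): Delta=0.0000 Bond=0.0000
(1,1): Delta=2.9459 Bond=-215.3313
V0=71.3207

Under the risk-neutral measure, an up-move has probability p* = (R−d)/(u−d) = 0.8108 and values discount at R = 1.02.
At maturity the claim pays: V(2,0)=0.0000, V(2,1)=0.0000, V(2,2)=112.8695
Node (1,0) S=68.4000: V=(p*·0.0000+(1−p*)·0.0000)/1.02=0.0000; Δ=(0.0000−0.0000)/(74.5560−49.2480)=0.0000; B=V−Δ·S=0.0000
Node (1,1) S=103.5500: V=(p*·112.8695+(1−p*)·0.0000)/1.02=89.7214; Δ=(112.8695−0.0000)/(112.8695−74.5560)=2.9459; B=V−Δ·S=-215.3313
Node (0,0) S=95.0000: V=(p*·89.7214+(1−p*)·0.0000)/1.02=71.3207; Δ=(89.7214−0.0000)/(103.5500−68.4000)=2.5525; B=V−Δ·S=-171.1696
Check: Δ(0,0)·S0 + B(0,0) = 71.3207 = V0.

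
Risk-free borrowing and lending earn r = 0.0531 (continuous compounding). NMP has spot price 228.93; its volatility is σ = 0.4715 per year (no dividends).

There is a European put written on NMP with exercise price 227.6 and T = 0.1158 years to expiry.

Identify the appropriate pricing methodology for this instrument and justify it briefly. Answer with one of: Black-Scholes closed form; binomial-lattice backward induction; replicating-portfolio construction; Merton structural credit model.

framework: Black-Scholes closed form

Key observation: the instrument is a plain European put (strike 227.6) on a lognormal asset; the exact continuous-time formula applies directly.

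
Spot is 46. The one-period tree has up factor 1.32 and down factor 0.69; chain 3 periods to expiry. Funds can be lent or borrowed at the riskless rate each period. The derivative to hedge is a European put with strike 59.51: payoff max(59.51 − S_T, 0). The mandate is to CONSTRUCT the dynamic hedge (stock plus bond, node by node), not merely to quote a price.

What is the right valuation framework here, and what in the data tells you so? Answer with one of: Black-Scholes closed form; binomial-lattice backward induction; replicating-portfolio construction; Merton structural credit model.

Key observation: the mandate to exhibit the hedge at every date and state singles out the replicating-portfolio construction on the 3-period tree with factors 1.32 and 0.69 from 46.

framework: replicating-portfolio construction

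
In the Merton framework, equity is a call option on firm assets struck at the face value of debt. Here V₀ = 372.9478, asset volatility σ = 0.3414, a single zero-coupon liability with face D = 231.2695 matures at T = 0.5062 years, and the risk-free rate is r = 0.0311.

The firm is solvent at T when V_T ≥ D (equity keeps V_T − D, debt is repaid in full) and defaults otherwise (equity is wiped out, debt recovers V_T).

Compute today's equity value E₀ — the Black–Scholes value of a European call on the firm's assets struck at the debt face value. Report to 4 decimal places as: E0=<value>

E0=145.8386

Apply the equity-as-call identities (strike 231.2695, horizon 0.5062 years):
d₁ = [ln(V₀/D) + (r + σ²/2)T] / (σ√T)
   = [ln(372.9478/231.2695) + (0.0311 + 0.5·0.3414²)·0.5062] / (0.3414·√0.5062)
   = [0.477855 + 0.045243] / 0.242898 = 2.153565
d₂ = d₁ − σ√T = 2.153565 − 0.242898 = 1.910667
N(d₁) = 0.984363,  N(d₂) = 0.971976,  e^(−rT) = 0.984380
E₀ = V₀·N(d₁) − D·e^(−rT)·N(d₂)
   = 372.9478·0.984363 − 231.2695·0.984380·0.971976 = 145.838585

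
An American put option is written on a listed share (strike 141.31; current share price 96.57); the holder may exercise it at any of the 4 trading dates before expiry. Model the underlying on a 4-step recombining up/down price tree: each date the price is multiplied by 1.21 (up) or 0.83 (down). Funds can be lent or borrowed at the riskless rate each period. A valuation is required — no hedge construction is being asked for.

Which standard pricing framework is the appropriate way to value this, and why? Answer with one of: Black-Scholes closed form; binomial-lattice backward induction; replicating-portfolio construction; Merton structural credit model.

Key observation: the put (strike 141.31 on spot 96.57) is American-style on a 4-step discrete price model, so the early-exercise decision at every node requires stepwise backward valuation — a closed form cannot price the exercise right.

framework: binomial-lattice backward induction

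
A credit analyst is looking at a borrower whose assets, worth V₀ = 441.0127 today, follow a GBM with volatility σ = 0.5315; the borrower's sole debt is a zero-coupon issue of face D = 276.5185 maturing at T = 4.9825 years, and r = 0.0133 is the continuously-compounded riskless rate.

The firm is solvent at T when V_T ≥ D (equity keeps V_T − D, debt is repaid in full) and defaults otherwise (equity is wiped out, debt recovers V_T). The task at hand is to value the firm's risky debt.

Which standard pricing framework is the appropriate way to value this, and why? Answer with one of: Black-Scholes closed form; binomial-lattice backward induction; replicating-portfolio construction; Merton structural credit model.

Key observation: the asked-for credit quantity lives on the firm's capital structure — asset value, asset volatility, debt face 276.5185 — which is the structural model's domain.

framework: Merton structural credit model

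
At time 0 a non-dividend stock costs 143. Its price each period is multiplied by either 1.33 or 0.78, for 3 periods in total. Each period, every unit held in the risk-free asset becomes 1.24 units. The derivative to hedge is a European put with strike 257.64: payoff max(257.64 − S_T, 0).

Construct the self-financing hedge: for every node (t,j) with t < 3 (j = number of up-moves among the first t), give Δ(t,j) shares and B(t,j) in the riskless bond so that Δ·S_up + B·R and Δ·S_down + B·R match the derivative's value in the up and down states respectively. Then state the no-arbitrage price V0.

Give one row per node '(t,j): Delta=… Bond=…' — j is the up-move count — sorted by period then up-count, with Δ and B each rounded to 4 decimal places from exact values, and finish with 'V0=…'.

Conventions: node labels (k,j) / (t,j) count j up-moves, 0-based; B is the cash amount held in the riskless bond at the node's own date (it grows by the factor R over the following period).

Under the risk-neutral measure, an up-move has probability p* = (R−d)/(u−d) = 0.8364 and values discount at R = 1.24.
At maturity the claim pays: V(3,0)=189.7791, V(3,1)=141.9284, V(3,2)=60.3369, V(3,3)=0.0000
Node (2,0) S=87.0012: V=(p*·141.9284+(1−p*)·189.7791)/1.24=120.7730; Δ=(141.9284−189.7791)/(115.7116−67.8609)=-1.0000; B=V−Δ·S=207.7742
Node (2,1) S=148.3482: V=(p*·60.3369+(1−p*)·141.9284)/1.24=59.4260; Δ=(60.3369−141.9284)/(197.3031−115.7116)=-1.0000; B=V−Δ·S=207.7742
Node (2,2) S=252.9527: V=(p*·0.0000+(1−p*)·60.3369)/1.24=7.9623; Δ=(0.0000−60.3369)/(336.4271−197.3031)=-0.4337; B=V−Δ·S=117.6658
Node (1,0) S=111.5400: V=(p*·59.4260+(1−p*)·120.7730)/1.24=56.0198; Δ=(59.4260−120.7730)/(148.3482−87.0012)=-1.0000; B=V−Δ·S=167.5598
Node (1,1) S=190.1900: V=(p*·7.9623+(1−p*)·59.4260)/1.24=13.2126; Δ=(7.9623−59.4260)/(252.9527−148.3482)=-0.4920; B=V−Δ·S=106.7829
Node (0,0) S=143.0000: V=(p*·13.2126+(1−p*)·56.0198)/1.24=16.3044; Δ=(13.2126−56.0198)/(190.1900−111.5400)=-0.5443; B=V−Δ·S=94.1357
As a check, the time-0 holding Δ(0,0)·S0 + B(0,0) comes to 16.3044 — exactly V0.

(0,0): Delta=-0.5443 Bond=94.1357
(1,0): Delta=-1.0000 Bond=167.5598
(1,1): Delta=-0.4920 Bond=106.7829
(2,0): Delta=-1.0000 Bond=207.7742
(2,1): Delta=-1.0000 Bond=207.7742
(2,2): Delta=-0.4337 Bond=117.6658
V0=16.3044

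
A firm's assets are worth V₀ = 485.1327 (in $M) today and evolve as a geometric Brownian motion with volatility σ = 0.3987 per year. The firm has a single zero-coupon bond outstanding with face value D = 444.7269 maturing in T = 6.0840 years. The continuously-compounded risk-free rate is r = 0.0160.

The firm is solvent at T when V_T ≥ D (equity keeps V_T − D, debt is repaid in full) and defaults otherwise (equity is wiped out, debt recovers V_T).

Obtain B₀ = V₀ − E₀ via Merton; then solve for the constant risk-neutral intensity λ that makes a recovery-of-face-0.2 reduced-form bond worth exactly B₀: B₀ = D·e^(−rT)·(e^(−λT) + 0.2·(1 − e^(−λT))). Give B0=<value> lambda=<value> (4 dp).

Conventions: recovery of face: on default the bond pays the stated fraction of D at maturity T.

B0=274.0721 lambda=0.0842

Apply the equity-as-call identities (strike 444.7269, horizon 6.0840 years):
d₁ = [ln(V₀/D) + (r + σ²/2)T] / (σ√T)
   = [ln(485.1327/444.7269) + (0.0160 + 0.5·0.3987²)·6.0840] / (0.3987·√6.0840)
   = [0.086962 + 0.580905] / 0.983424 = 0.679125
d₂ = d₁ − σ√T = 0.679125 − 0.983424 = -0.304299
N(d₁) = 0.751471,  N(d₂) = 0.380450,  e^(−rT) = 0.907244
E₀ = V₀·N(d₁) − D·e^(−rT)·N(d₂)
   = 485.1327·0.751471 − 444.7269·0.907244·0.380450 = 211.060636
B₀ = V₀ − E₀ = 485.1327 − 211.060636 = 274.072064
e^(−λT) = (B₀·e^(rT)/D − 0.2)/(1 − 0.2) = (274.0721·1.102239/444.7269 − 0.2)/0.8 = 0.59909719
λ = −ln(0.59909719)/6.0840 = 0.084210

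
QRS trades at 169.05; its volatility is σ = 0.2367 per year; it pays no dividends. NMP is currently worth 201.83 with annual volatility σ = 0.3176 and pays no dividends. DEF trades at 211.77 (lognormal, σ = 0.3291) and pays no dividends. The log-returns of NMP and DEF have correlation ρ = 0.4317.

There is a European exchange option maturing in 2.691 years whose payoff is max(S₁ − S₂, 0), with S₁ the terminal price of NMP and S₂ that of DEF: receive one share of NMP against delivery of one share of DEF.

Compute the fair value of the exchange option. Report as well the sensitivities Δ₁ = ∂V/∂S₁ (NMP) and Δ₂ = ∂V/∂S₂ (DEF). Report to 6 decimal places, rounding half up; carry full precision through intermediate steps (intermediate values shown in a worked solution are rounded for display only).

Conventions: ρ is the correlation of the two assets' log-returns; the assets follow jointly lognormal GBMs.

σ_eff = √(σ₁² + σ₂² − 2ρσ₁σ₂) = √(0.3176² + 0.3291² − 2·0.4317·0.3176·0.3291) = 0.344865
d₁ = (ln(S₁/S₂) + (q₂ − q₁ + σ_eff²/2)T) / (σ_eff√T) = (ln(201.83/211.77) + (0.0 − 0.0 + 0.059466)·2.691) / 0.565726 = 0.197884
d₂ = d₁ − σ_eff√T = 0.197884 − 0.565726 = -0.367842
N(d₁) = 0.578432,  N(d₂) = 0.356495
V = S₁·e^{−q₁T}·N(d₁) − S₂·e^{−q₂T}·N(d₂) = 116.744943 − 75.495019 = 41.249924
Key observation: the rate r is irrelevant here: denominating values in DEF turns the exchange into a ratio option on S₁/S₂, and discounting at r drops out.
Δ₁ = e^{−q₁T}·N(d₁) = 0.578432;  Δ₂ = −e^{−q₂T}·N(d₂) = -0.356495

exchange price = 41.249924
Δ1 = 0.578432
Δ2 = -0.356495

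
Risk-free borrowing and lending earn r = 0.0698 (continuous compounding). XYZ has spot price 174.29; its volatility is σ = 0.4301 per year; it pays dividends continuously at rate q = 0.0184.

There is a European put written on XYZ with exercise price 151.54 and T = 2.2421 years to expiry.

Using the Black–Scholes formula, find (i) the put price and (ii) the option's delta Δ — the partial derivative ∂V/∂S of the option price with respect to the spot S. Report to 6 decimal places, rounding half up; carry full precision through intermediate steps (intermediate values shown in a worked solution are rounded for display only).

σ√T = 0.4301·√2.2421 = 0.644016
d₁ = (ln(S/K) + (r−q+σ²/2)T) / (σ√T) = (ln(174.29/151.54) + (0.0698−0.0184+0.4301²/2)·2.2421) / 0.644016 = (0.139871 + 0.322623) / 0.644016 = 0.718139
d₂ = d₁ − σ√T = 0.718139 − 0.644016 = 0.074123
e^{−rT} = 0.855133
e^{−qT} = 0.959585
N(−d₁) = 0.236336,  N(−d₂) = 0.470456
Put price V = K·e^{−rT}·N(−d₂) − S·e^{−qT}·N(−d₁) = 60.964935 − 39.526209 = 21.438726
Δ = −e^{−qT}·N(−d₁) = -0.226784

price = 21.438726
Δ = -0.226784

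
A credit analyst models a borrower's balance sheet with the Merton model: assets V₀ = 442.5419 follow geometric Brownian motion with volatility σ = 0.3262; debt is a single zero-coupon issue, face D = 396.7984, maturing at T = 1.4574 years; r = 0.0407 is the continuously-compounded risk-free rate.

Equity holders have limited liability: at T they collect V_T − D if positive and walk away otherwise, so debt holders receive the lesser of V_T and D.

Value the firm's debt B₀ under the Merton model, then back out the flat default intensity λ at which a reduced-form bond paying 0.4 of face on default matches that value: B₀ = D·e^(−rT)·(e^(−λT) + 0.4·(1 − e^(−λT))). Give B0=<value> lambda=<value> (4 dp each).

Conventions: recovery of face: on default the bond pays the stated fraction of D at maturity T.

B0=338.8695 lambda=0.1166

Work the structural quantities from V₀ = 442.5419 against face 396.7984:
d₁ = [ln(V₀/D) + (r + σ²/2)T] / (σ√T)
   = [ln(442.5419/396.7984) + (0.0407 + 0.5·0.3262²)·1.4574] / (0.3262·√1.4574)
   = [0.109107 + 0.136855] / 0.393798 = 0.624588
d₂ = d₁ − σ√T = 0.624588 − 0.393798 = 0.230790
N(d₁) = 0.733879,  N(d₂) = 0.591261,  e^(−rT) = 0.942409
E₀ = V₀·N(d₁) − D·e^(−rT)·N(d₂)
   = 442.5419·0.733879 − 396.7984·0.942409·0.591261 = 103.672433
B₀ = V₀ − E₀ = 442.5419 − 103.672433 = 338.869467
e^(−λT) = (B₀·e^(rT)/D − 0.4)/(1 − 0.4) = (338.8695·1.061111/396.7984 − 0.4)/0.6 = 0.84366389
λ = −ln(0.84366389)/1.4574 = 0.116647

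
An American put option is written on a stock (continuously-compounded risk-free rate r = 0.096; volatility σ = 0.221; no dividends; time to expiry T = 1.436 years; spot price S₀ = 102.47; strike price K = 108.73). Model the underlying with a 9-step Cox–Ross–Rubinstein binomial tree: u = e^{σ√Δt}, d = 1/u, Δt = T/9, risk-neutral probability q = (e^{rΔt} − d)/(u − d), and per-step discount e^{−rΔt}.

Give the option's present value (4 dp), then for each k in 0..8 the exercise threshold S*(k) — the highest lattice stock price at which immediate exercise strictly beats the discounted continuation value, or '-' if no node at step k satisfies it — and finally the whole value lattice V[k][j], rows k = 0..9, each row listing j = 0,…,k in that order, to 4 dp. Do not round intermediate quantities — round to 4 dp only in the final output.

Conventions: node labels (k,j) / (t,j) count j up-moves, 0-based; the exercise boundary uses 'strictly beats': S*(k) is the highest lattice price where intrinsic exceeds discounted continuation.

price = 9.3554
boundary = - 93.8120 85.8856 93.8120 85.8856 93.8120 85.8856 93.8120 85.8856
tree:
9.3554
14.9180 5.3327
22.8444 9.0669 2.6062
30.1012 14.9180 4.8144 0.9790
36.7447 22.8444 8.6346 2.0078 0.2146
42.8270 30.1012 14.9180 4.0379 0.5012 0.0000
48.3953 36.7447 22.8444 7.9091 1.1707 0.0000 0.0000
53.4932 42.8270 30.1012 14.9180 2.7345 0.0000 0.0000 0.0000
58.1603 48.3953 36.7447 22.8444 6.3869 0.0000 0.0000 0.0000 0.0000
62.4331 53.4932 42.8270 30.1012 14.9180 0.0000 0.0000 0.0000 0.0000 0.0000

params: Δt=0.15956 u=1.09229 d=0.91551 q=0.56526 e^(-rΔt)=0.98480
t_9 payoffs: 62.4331 53.4932 42.8270 30.1012 14.9180 0.0000 0.0000 0.0000 0.0000 0.0000
t_8: node(8,0) S=50.5697 payoff=58.1603 vs cont=56.5075 → 58.1603 [stop]  node(8,1) S=60.3347 payoff=48.3953 vs cont=46.7425 → 48.3953 [stop]  node(8,2) S=71.9853 payoff=36.7447 vs cont=35.0920 → 36.7447 [stop]  node(8,3) S=85.8856 payoff=22.8444 vs cont=21.1917 → 22.8444 [stop]  node(8,4) S=102.4700 payoff=6.2600 vs cont=6.3869 → 6.3869 [wait]  node(8,5) S=122.2569 payoff=0.0000 vs cont=0.0000 → 0.0000 [wait]  node(8,6) S=145.8646 payoff=0.0000 vs cont=0.0000 → 0.0000 [wait]  node(8,7) S=174.0309 payoff=0.0000 vs cont=0.0000 → 0.0000 [wait]  node(8,8) S=207.6361 payoff=0.0000 vs cont=0.0000 → 0.0000 [wait]  ⇒ S*(8)=85.8856
t_7: node(7,0) S=55.2368 payoff=53.4932 vs cont=51.8404 → 53.4932 [stop]  node(7,1) S=65.9030 payoff=42.8270 vs cont=41.1742 → 42.8270 [stop]  node(7,2) S=78.6288 payoff=30.1012 vs cont=28.4484 → 30.1012 [stop]  node(7,3) S=93.8120 payoff=14.9180 vs cont=13.3359 → 14.9180 [stop]  node(7,4) S=111.9270 payoff=0.0000 vs cont=2.7345 → 2.7345 [wait]  node(7,5) S=133.5401 payoff=0.0000 vs cont=0.0000 → 0.0000 [wait]  node(7,6) S=159.3265 payoff=0.0000 vs cont=0.0000 → 0.0000 [wait]  node(7,7) S=190.0924 payoff=0.0000 vs cont=0.0000 → 0.0000 [wait]  ⇒ S*(7)=93.8120
t_6: node(6,0) S=60.3347 payoff=48.3953 vs cont=46.7425 → 48.3953 [stop]  node(6,1) S=71.9853 payoff=36.7447 vs cont=35.0920 → 36.7447 [stop]  node(6,2) S=85.8856 payoff=22.8444 vs cont=21.1917 → 22.8444 [stop]  node(6,3) S=102.4700 payoff=6.2600 vs cont=7.9091 → 7.9091 [wait]  node(6,4) S=122.2569 payoff=0.0000 vs cont=1.1707 → 1.1707 [wait]  node(6,5) S=145.8646 payoff=0.0000 vs cont=0.0000 → 0.0000 [wait]  node(6,6) S=174.0309 payoff=0.0000 vs cont=0.0000 → 0.0000 [wait]  ⇒ S*(6)=85.8856
t_5: node(5,0) S=65.9030 payoff=42.8270 vs cont=41.1742 → 42.8270 [stop]  node(5,1) S=78.6288 payoff=30.1012 vs cont=28.4484 → 30.1012 [stop]  node(5,2) S=93.8120 payoff=14.9180 vs cont=14.1832 → 14.9180 [stop]  node(5,3) S=111.9270 payoff=0.0000 vs cont=4.0379 → 4.0379 [wait]  node(5,4) S=133.5401 payoff=0.0000 vs cont=0.5012 → 0.5012 [wait]  node(5,5) S=159.3265 payoff=0.0000 vs cont=0.0000 → 0.0000 [wait]  ⇒ S*(5)=93.8120
t_4: node(4,0) S=71.9853 payoff=36.7447 vs cont=35.0920 → 36.7447 [stop]  node(4,1) S=85.8856 payoff=22.8444 vs cont=21.1917 → 22.8444 [stop]  node(4,2) S=102.4700 payoff=6.2600 vs cont=8.6346 → 8.6346 [wait]  node(4,3) S=122.2569 payoff=0.0000 vs cont=2.0078 → 2.0078 [wait]  node(4,4) S=145.8646 payoff=0.0000 vs cont=0.2146 → 0.2146 [wait]  ⇒ S*(4)=85.8856
t_3: node(3,0) S=78.6288 payoff=30.1012 vs cont=28.4484 → 30.1012 [stop]  node(3,1) S=93.8120 payoff=14.9180 vs cont=14.5871 → 14.9180 [stop]  node(3,2) S=111.9270 payoff=0.0000 vs cont=4.8144 → 4.8144 [wait]  node(3,3) S=133.5401 payoff=0.0000 vs cont=0.9790 → 0.9790 [wait]  ⇒ S*(3)=93.8120
t_2: node(2,0) S=85.8856 payoff=22.8444 vs cont=21.1917 → 22.8444 [stop]  node(2,1) S=102.4700 payoff=6.2600 vs cont=9.0669 → 9.0669 [wait]  node(2,2) S=122.2569 payoff=0.0000 vs cont=2.6062 → 2.6062 [wait]  ⇒ S*(2)=85.8856
t_1: node(1,0) S=93.8120 payoff=14.9180 vs cont=14.8277 → 14.9180 [stop]  node(1,1) S=111.9270 payoff=0.0000 vs cont=5.3327 → 5.3327 [wait]  ⇒ S*(1)=93.8120
t_0: node(0,0) S=102.4700 payoff=6.2600 vs cont=9.3554 → 9.3554 [wait]  ⇒ S*(0)=-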